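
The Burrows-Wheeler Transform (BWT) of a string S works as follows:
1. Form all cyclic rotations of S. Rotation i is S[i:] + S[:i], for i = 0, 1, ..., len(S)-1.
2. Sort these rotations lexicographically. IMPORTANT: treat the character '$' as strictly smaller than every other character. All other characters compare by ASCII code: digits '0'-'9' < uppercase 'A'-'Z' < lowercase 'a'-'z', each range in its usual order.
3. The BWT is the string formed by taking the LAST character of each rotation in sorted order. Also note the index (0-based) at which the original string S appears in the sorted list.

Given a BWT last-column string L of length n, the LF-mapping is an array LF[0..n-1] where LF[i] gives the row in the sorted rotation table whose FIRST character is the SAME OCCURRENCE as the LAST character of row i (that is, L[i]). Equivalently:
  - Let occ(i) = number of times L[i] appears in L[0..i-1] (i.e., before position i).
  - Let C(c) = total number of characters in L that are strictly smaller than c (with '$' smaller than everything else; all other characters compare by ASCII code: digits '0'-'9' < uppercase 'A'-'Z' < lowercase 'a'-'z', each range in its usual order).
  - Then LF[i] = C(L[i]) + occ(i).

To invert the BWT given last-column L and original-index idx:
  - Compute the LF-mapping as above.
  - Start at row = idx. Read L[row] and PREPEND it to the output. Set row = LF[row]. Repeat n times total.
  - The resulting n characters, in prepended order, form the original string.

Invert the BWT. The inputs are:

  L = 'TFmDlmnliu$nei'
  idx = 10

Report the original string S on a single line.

Answer: millenniumFDT$

Derivation:
LF mapping: 3 2 9 1 7 10 11 8 5 13 0 12 4 6
Walk LF starting at row 10, prepending L[row]:
  step 1: row=10, L[10]='$', prepend. Next row=LF[10]=0
  step 2: row=0, L[0]='T', prepend. Next row=LF[0]=3
  step 3: row=3, L[3]='D', prepend. Next row=LF[3]=1
  step 4: row=1, L[1]='F', prepend. Next row=LF[1]=2
  step 5: row=2, L[2]='m', prepend. Next row=LF[2]=9
  step 6: row=9, L[9]='u', prepend. Next row=LF[9]=13
  step 7: row=13, L[13]='i', prepend. Next row=LF[13]=6
  step 8: row=6, L[6]='n', prepend. Next row=LF[6]=11
  step 9: row=11, L[11]='n', prepend. Next row=LF[11]=12
  step 10: row=12, L[12]='e', prepend. Next row=LF[12]=4
  step 11: row=4, L[4]='l', prepend. Next row=LF[4]=7
  step 12: row=7, L[7]='l', prepend. Next row=LF[7]=8
  step 13: row=8, L[8]='i', prepend. Next row=LF[8]=5
  step 14: row=5, L[5]='m', prepend. Next row=LF[5]=10
Reversed output: millenniumFDT$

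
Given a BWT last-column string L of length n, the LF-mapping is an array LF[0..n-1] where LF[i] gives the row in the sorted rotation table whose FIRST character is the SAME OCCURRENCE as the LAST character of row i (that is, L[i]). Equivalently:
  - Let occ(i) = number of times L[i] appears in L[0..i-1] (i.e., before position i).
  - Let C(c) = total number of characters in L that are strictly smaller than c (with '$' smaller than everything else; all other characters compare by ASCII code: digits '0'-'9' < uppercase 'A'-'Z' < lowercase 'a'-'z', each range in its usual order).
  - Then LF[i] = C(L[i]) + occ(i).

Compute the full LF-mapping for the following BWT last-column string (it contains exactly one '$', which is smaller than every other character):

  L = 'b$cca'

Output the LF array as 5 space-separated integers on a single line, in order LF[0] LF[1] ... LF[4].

Answer: 2 0 3 4 1

Derivation:
Char counts: '$':1, 'a':1, 'b':1, 'c':2
C (first-col start): C('$')=0, C('a')=1, C('b')=2, C('c')=3
L[0]='b': occ=0, LF[0]=C('b')+0=2+0=2
L[1]='$': occ=0, LF[1]=C('$')+0=0+0=0
L[2]='c': occ=0, LF[2]=C('c')+0=3+0=3
L[3]='c': occ=1, LF[3]=C('c')+1=3+1=4
L[4]='a': occ=0, LF[4]=C('a')+0=1+0=1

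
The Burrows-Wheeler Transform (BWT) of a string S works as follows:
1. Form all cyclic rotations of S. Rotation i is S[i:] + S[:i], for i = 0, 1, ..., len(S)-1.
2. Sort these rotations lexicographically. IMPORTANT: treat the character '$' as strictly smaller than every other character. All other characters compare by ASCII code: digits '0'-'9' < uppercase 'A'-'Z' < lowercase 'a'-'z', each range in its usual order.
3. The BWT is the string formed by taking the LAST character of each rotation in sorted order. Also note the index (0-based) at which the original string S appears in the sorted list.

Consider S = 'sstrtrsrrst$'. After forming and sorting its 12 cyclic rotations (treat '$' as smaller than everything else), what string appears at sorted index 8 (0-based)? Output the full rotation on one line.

Answer: strtrsrrst$s

Derivation:
All 12 rotations (rotation i = S[i:]+S[:i]):
  rot[0] = sstrtrsrrst$
  rot[1] = strtrsrrst$s
  rot[2] = trtrsrrst$ss
  rot[3] = rtrsrrst$sst
  rot[4] = trsrrst$sstr
  rot[5] = rsrrst$sstrt
  rot[6] = srrst$sstrtr
  rot[7] = rrst$sstrtrs
  rot[8] = rst$sstrtrsr
  rot[9] = st$sstrtrsrr
  rot[10] = t$sstrtrsrrs
  rot[11] = $sstrtrsrrst
Sorted (with $ < everything):
  sorted[0] = $sstrtrsrrst
  sorted[1] = rrst$sstrtrs
  sorted[2] = rsrrst$sstrt
  sorted[3] = rst$sstrtrsr
  sorted[4] = rtrsrrst$sst
  sorted[5] = srrst$sstrtr
  sorted[6] = sstrtrsrrst$
  sorted[7] = st$sstrtrsrr
  sorted[8] = strtrsrrst$s
  sorted[9] = t$sstrtrsrrs
  sorted[10] = trsrrst$sstr
  sorted[11] = trtrsrrst$ss
sorted[8] = strtrsrrst$s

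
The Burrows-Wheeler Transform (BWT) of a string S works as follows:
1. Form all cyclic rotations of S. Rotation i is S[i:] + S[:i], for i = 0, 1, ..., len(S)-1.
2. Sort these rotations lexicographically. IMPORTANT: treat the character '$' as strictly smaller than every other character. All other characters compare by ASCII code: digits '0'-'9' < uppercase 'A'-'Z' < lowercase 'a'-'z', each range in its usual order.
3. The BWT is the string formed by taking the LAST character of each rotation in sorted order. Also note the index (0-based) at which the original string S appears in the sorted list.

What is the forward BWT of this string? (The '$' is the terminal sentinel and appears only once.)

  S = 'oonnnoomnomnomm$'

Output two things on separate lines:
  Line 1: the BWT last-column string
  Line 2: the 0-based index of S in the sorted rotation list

All 16 rotations (rotation i = S[i:]+S[:i]):
  rot[0] = oonnnoomnomnomm$
  rot[1] = onnnoomnomnomm$o
  rot[2] = nnnoomnomnomm$oo
  rot[3] = nnoomnomnomm$oon
  rot[4] = noomnomnomm$oonn
  rot[5] = oomnomnomm$oonnn
  rot[6] = omnomnomm$oonnno
  rot[7] = mnomnomm$oonnnoo
  rot[8] = nomnomm$oonnnoom
  rot[9] = omnomm$oonnnoomn
  rot[10] = mnomm$oonnnoomno
  rot[11] = nomm$oonnnoomnom
  rot[12] = omm$oonnnoomnomn
  rot[13] = mm$oonnnoomnomno
  rot[14] = m$oonnnoomnomnom
  rot[15] = $oonnnoomnomnomm
Sorted (with $ < everything):
  sorted[0] = $oonnnoomnomnomm  (last char: 'm')
  sorted[1] = m$oonnnoomnomnom  (last char: 'm')
  sorted[2] = mm$oonnnoomnomno  (last char: 'o')
  sorted[3] = mnomm$oonnnoomno  (last char: 'o')
  sorted[4] = mnomnomm$oonnnoo  (last char: 'o')
  sorted[5] = nnnoomnomnomm$oo  (last char: 'o')
  sorted[6] = nnoomnomnomm$oon  (last char: 'n')
  sorted[7] = nomm$oonnnoomnom  (last char: 'm')
  sorted[8] = nomnomm$oonnnoom  (last char: 'm')
  sorted[9] = noomnomnomm$oonn  (last char: 'n')
  sorted[10] = omm$oonnnoomnomn  (last char: 'n')
  sorted[11] = omnomm$oonnnoomn  (last char: 'n')
  sorted[12] = omnomnomm$oonnno  (last char: 'o')
  sorted[13] = onnnoomnomnomm$o  (last char: 'o')
  sorted[14] = oomnomnomm$oonnn  (last char: 'n')
  sorted[15] = oonnnoomnomnomm$  (last char: '$')
Last column: mmoooonmmnnnoon$
Original string S is at sorted index 15

Answer: mmoooonmmnnnoon$
15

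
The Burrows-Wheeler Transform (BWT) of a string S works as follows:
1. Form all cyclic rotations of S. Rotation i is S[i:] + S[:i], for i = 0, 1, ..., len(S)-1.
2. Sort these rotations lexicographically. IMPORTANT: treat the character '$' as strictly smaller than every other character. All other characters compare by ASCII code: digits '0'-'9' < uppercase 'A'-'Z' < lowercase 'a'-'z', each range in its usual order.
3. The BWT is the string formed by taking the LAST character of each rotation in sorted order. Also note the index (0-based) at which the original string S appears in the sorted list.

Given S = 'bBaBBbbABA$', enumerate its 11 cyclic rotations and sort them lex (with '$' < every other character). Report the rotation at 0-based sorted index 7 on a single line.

All 11 rotations (rotation i = S[i:]+S[:i]):
  rot[0] = bBaBBbbABA$
  rot[1] = BaBBbbABA$b
  rot[2] = aBBbbABA$bB
  rot[3] = BBbbABA$bBa
  rot[4] = BbbABA$bBaB
  rot[5] = bbABA$bBaBB
  rot[6] = bABA$bBaBBb
  rot[7] = ABA$bBaBBbb
  rot[8] = BA$bBaBBbbA
  rot[9] = A$bBaBBbbAB
  rot[10] = $bBaBBbbABA
Sorted (with $ < everything):
  sorted[0] = $bBaBBbbABA
  sorted[1] = A$bBaBBbbAB
  sorted[2] = ABA$bBaBBbb
  sorted[3] = BA$bBaBBbbA
  sorted[4] = BBbbABA$bBa
  sorted[5] = BaBBbbABA$b
  sorted[6] = BbbABA$bBaB
  sorted[7] = aBBbbABA$bB
  sorted[8] = bABA$bBaBBb
  sorted[9] = bBaBBbbABA$
  sorted[10] = bbABA$bBaBB
sorted[7] = aBBbbABA$bB

Answer: aBBbbABA$bB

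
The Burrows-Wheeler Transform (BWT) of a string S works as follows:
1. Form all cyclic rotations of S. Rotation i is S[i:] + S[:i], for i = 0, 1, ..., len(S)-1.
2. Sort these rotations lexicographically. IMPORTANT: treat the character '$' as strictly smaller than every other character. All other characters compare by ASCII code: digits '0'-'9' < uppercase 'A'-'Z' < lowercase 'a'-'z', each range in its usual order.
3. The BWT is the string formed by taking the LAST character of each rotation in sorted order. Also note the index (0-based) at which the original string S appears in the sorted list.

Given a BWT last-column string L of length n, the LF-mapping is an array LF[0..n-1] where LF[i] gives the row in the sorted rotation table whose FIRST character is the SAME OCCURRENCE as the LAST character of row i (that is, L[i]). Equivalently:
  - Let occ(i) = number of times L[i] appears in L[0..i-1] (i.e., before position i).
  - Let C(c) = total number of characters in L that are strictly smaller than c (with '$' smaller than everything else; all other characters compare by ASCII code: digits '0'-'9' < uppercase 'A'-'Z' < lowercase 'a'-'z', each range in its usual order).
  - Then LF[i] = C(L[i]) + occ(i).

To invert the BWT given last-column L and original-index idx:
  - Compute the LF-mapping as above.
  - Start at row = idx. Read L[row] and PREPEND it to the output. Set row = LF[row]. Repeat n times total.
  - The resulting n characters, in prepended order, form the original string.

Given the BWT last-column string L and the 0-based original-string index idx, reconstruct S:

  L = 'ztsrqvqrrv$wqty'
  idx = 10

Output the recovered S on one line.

Answer: vrsqrtqrqwvtyz$

Derivation:
LF mapping: 14 8 7 4 1 10 2 5 6 11 0 12 3 9 13
Walk LF starting at row 10, prepending L[row]:
  step 1: row=10, L[10]='$', prepend. Next row=LF[10]=0
  step 2: row=0, L[0]='z', prepend. Next row=LF[0]=14
  step 3: row=14, L[14]='y', prepend. Next row=LF[14]=13
  step 4: row=13, L[13]='t', prepend. Next row=LF[13]=9
  step 5: row=9, L[9]='v', prepend. Next row=LF[9]=11
  step 6: row=11, L[11]='w', prepend. Next row=LF[11]=12
  step 7: row=12, L[12]='q', prepend. Next row=LF[12]=3
  step 8: row=3, L[3]='r', prepend. Next row=LF[3]=4
  step 9: row=4, L[4]='q', prepend. Next row=LF[4]=1
  step 10: row=1, L[1]='t', prepend. Next row=LF[1]=8
  step 11: row=8, L[8]='r', prepend. Next row=LF[8]=6
  step 12: row=6, L[6]='q', prepend. Next row=LF[6]=2
  step 13: row=2, L[2]='s', prepend. Next row=LF[2]=7
  step 14: row=7, L[7]='r', prepend. Next row=LF[7]=5
  step 15: row=5, L[5]='v', prepend. Next row=LF[5]=10
Reversed output: vrsqrtqrqwvtyz$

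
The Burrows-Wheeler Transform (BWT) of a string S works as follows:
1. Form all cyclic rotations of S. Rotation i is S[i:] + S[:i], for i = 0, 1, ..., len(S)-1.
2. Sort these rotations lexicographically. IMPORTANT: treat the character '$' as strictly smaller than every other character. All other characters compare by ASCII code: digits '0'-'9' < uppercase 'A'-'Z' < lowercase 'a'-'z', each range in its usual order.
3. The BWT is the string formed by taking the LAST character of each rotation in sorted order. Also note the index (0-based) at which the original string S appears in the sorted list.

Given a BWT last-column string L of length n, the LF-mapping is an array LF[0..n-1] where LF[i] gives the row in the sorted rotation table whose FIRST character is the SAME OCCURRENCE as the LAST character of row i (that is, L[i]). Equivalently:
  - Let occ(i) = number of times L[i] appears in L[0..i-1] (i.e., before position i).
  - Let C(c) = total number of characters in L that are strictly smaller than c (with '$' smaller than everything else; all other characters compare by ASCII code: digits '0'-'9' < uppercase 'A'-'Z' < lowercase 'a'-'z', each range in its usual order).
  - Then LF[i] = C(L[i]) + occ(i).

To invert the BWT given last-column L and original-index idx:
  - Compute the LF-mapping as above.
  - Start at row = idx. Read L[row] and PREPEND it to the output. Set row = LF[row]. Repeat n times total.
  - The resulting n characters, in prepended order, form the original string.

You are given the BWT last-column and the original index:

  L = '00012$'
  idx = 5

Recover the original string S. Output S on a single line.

Answer: 21000$

Derivation:
LF mapping: 1 2 3 4 5 0
Walk LF starting at row 5, prepending L[row]:
  step 1: row=5, L[5]='$', prepend. Next row=LF[5]=0
  step 2: row=0, L[0]='0', prepend. Next row=LF[0]=1
  step 3: row=1, L[1]='0', prepend. Next row=LF[1]=2
  step 4: row=2, L[2]='0', prepend. Next row=LF[2]=3
  step 5: row=3, L[3]='1', prepend. Next row=LF[3]=4
  step 6: row=4, L[4]='2', prepend. Next row=LF[4]=5
Reversed output: 21000$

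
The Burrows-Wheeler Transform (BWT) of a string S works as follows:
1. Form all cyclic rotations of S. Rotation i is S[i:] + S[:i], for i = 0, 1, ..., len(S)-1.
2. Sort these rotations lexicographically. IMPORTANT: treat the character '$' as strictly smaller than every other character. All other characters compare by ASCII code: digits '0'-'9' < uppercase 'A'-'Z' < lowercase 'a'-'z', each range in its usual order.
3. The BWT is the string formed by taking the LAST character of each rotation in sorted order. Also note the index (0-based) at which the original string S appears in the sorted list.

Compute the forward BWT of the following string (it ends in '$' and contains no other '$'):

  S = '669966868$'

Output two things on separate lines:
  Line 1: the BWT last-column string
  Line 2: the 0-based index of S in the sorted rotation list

Answer: 89$8666696
2

Derivation:
All 10 rotations (rotation i = S[i:]+S[:i]):
  rot[0] = 669966868$
  rot[1] = 69966868$6
  rot[2] = 9966868$66
  rot[3] = 966868$669
  rot[4] = 66868$6699
  rot[5] = 6868$66996
  rot[6] = 868$669966
  rot[7] = 68$6699668
  rot[8] = 8$66996686
  rot[9] = $669966868
Sorted (with $ < everything):
  sorted[0] = $669966868  (last char: '8')
  sorted[1] = 66868$6699  (last char: '9')
  sorted[2] = 669966868$  (last char: '$')
  sorted[3] = 68$6699668  (last char: '8')
  sorted[4] = 6868$66996  (last char: '6')
  sorted[5] = 69966868$6  (last char: '6')
  sorted[6] = 8$66996686  (last char: '6')
  sorted[7] = 868$669966  (last char: '6')
  sorted[8] = 966868$669  (last char: '9')
  sorted[9] = 9966868$66  (last char: '6')
Last column: 89$8666696
Original string S is at sorted index 2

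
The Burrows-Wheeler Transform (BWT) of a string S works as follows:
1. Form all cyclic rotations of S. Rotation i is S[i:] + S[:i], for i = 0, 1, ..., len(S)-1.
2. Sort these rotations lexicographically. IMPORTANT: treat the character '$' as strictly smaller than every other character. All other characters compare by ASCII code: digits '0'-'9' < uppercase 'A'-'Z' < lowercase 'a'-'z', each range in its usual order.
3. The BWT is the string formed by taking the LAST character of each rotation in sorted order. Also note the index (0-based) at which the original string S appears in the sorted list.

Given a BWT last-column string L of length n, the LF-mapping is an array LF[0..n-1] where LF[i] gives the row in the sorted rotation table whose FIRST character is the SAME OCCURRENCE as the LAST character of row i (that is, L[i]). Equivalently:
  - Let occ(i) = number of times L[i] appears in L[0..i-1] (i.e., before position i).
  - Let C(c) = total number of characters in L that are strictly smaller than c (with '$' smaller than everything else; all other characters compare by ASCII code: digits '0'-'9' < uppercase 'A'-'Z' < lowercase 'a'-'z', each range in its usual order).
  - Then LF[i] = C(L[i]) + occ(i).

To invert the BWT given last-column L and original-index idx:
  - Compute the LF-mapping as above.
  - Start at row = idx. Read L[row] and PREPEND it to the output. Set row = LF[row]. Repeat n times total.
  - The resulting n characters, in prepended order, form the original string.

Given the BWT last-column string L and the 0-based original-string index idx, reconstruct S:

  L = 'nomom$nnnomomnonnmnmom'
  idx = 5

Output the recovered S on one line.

LF mapping: 8 16 1 17 2 0 9 10 11 18 3 19 4 12 20 13 14 5 15 6 21 7
Walk LF starting at row 5, prepending L[row]:
  step 1: row=5, L[5]='$', prepend. Next row=LF[5]=0
  step 2: row=0, L[0]='n', prepend. Next row=LF[0]=8
  step 3: row=8, L[8]='n', prepend. Next row=LF[8]=11
  step 4: row=11, L[11]='o', prepend. Next row=LF[11]=19
  step 5: row=19, L[19]='m', prepend. Next row=LF[19]=6
  step 6: row=6, L[6]='n', prepend. Next row=LF[6]=9
  step 7: row=9, L[9]='o', prepend. Next row=LF[9]=18
  step 8: row=18, L[18]='n', prepend. Next row=LF[18]=15
  step 9: row=15, L[15]='n', prepend. Next row=LF[15]=13
  step 10: row=13, L[13]='n', prepend. Next row=LF[13]=12
  step 11: row=12, L[12]='m', prepend. Next row=LF[12]=4
  step 12: row=4, L[4]='m', prepend. Next row=LF[4]=2
  step 13: row=2, L[2]='m', prepend. Next row=LF[2]=1
  step 14: row=1, L[1]='o', prepend. Next row=LF[1]=16
  step 15: row=16, L[16]='n', prepend. Next row=LF[16]=14
  step 16: row=14, L[14]='o', prepend. Next row=LF[14]=20
  step 17: row=20, L[20]='o', prepend. Next row=LF[20]=21
  step 18: row=21, L[21]='m', prepend. Next row=LF[21]=7
  step 19: row=7, L[7]='n', prepend. Next row=LF[7]=10
  step 20: row=10, L[10]='m', prepend. Next row=LF[10]=3
  step 21: row=3, L[3]='o', prepend. Next row=LF[3]=17
  step 22: row=17, L[17]='m', prepend. Next row=LF[17]=5
Reversed output: momnmoonommmnnnonmonn$

Answer: momnmoonommmnnnonmonn$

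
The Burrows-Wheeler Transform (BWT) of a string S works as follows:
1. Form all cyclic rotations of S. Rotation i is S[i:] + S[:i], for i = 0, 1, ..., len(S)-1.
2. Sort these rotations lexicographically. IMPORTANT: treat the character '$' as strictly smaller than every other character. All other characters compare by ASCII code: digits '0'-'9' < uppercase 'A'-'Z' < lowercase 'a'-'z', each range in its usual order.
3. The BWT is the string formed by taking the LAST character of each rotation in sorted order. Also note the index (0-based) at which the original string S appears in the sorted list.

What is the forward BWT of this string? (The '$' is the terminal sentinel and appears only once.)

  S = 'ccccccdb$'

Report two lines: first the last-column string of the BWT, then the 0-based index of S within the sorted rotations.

All 9 rotations (rotation i = S[i:]+S[:i]):
  rot[0] = ccccccdb$
  rot[1] = cccccdb$c
  rot[2] = ccccdb$cc
  rot[3] = cccdb$ccc
  rot[4] = ccdb$cccc
  rot[5] = cdb$ccccc
  rot[6] = db$cccccc
  rot[7] = b$ccccccd
  rot[8] = $ccccccdb
Sorted (with $ < everything):
  sorted[0] = $ccccccdb  (last char: 'b')
  sorted[1] = b$ccccccd  (last char: 'd')
  sorted[2] = ccccccdb$  (last char: '$')
  sorted[3] = cccccdb$c  (last char: 'c')
  sorted[4] = ccccdb$cc  (last char: 'c')
  sorted[5] = cccdb$ccc  (last char: 'c')
  sorted[6] = ccdb$cccc  (last char: 'c')
  sorted[7] = cdb$ccccc  (last char: 'c')
  sorted[8] = db$cccccc  (last char: 'c')
Last column: bd$cccccc
Original string S is at sorted index 2

Answer: bd$cccccc
2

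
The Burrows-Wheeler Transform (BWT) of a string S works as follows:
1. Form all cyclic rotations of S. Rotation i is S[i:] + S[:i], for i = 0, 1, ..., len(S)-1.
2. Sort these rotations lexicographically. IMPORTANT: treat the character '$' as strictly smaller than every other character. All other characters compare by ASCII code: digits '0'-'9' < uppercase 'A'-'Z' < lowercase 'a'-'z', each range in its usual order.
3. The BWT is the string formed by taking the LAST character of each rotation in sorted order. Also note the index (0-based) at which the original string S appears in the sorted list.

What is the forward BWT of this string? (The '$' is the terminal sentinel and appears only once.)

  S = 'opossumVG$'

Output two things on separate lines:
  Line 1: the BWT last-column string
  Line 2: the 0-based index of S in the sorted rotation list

All 10 rotations (rotation i = S[i:]+S[:i]):
  rot[0] = opossumVG$
  rot[1] = possumVG$o
  rot[2] = ossumVG$op
  rot[3] = ssumVG$opo
  rot[4] = sumVG$opos
  rot[5] = umVG$oposs
  rot[6] = mVG$opossu
  rot[7] = VG$opossum
  rot[8] = G$opossumV
  rot[9] = $opossumVG
Sorted (with $ < everything):
  sorted[0] = $opossumVG  (last char: 'G')
  sorted[1] = G$opossumV  (last char: 'V')
  sorted[2] = VG$opossum  (last char: 'm')
  sorted[3] = mVG$opossu  (last char: 'u')
  sorted[4] = opossumVG$  (last char: '$')
  sorted[5] = ossumVG$op  (last char: 'p')
  sorted[6] = possumVG$o  (last char: 'o')
  sorted[7] = ssumVG$opo  (last char: 'o')
  sorted[8] = sumVG$opos  (last char: 's')
  sorted[9] = umVG$oposs  (last char: 's')
Last column: GVmu$pooss
Original string S is at sorted index 4

Answer: GVmu$pooss
4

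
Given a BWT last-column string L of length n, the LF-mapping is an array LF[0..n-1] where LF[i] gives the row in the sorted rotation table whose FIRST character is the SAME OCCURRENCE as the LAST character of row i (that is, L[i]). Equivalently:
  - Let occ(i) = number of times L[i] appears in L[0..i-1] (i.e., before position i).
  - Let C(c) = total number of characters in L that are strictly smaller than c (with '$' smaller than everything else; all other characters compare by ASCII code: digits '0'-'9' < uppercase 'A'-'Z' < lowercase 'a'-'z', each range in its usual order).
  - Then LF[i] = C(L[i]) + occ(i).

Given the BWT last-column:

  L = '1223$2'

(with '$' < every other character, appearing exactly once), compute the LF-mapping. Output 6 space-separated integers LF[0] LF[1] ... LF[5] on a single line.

Char counts: '$':1, '1':1, '2':3, '3':1
C (first-col start): C('$')=0, C('1')=1, C('2')=2, C('3')=5
L[0]='1': occ=0, LF[0]=C('1')+0=1+0=1
L[1]='2': occ=0, LF[1]=C('2')+0=2+0=2
L[2]='2': occ=1, LF[2]=C('2')+1=2+1=3
L[3]='3': occ=0, LF[3]=C('3')+0=5+0=5
L[4]='$': occ=0, LF[4]=C('$')+0=0+0=0
L[5]='2': occ=2, LF[5]=C('2')+2=2+2=4

Answer: 1 2 3 5 0 4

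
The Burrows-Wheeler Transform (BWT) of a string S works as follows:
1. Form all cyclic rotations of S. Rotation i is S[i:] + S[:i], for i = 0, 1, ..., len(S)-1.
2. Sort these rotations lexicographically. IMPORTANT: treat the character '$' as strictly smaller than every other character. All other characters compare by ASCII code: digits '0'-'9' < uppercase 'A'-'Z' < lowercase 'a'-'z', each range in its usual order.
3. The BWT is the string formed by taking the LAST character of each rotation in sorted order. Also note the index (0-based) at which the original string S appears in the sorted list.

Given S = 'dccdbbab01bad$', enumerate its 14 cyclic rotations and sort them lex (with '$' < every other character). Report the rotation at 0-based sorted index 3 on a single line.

Answer: ab01bad$dccdbb

Derivation:
All 14 rotations (rotation i = S[i:]+S[:i]):
  rot[0] = dccdbbab01bad$
  rot[1] = ccdbbab01bad$d
  rot[2] = cdbbab01bad$dc
  rot[3] = dbbab01bad$dcc
  rot[4] = bbab01bad$dccd
  rot[5] = bab01bad$dccdb
  rot[6] = ab01bad$dccdbb
  rot[7] = b01bad$dccdbba
  rot[8] = 01bad$dccdbbab
  rot[9] = 1bad$dccdbbab0
  rot[10] = bad$dccdbbab01
  rot[11] = ad$dccdbbab01b
  rot[12] = d$dccdbbab01ba
  rot[13] = $dccdbbab01bad
Sorted (with $ < everything):
  sorted[0] = $dccdbbab01bad
  sorted[1] = 01bad$dccdbbab
  sorted[2] = 1bad$dccdbbab0
  sorted[3] = ab01bad$dccdbb
  sorted[4] = ad$dccdbbab01b
  sorted[5] = b01bad$dccdbba
  sorted[6] = bab01bad$dccdb
  sorted[7] = bad$dccdbbab01
  sorted[8] = bbab01bad$dccd
  sorted[9] = ccdbbab01bad$d
  sorted[10] = cdbbab01bad$dc
  sorted[11] = d$dccdbbab01ba
  sorted[12] = dbbab01bad$dcc
  sorted[13] = dccdbbab01bad$
sorted[3] = ab01bad$dccdbb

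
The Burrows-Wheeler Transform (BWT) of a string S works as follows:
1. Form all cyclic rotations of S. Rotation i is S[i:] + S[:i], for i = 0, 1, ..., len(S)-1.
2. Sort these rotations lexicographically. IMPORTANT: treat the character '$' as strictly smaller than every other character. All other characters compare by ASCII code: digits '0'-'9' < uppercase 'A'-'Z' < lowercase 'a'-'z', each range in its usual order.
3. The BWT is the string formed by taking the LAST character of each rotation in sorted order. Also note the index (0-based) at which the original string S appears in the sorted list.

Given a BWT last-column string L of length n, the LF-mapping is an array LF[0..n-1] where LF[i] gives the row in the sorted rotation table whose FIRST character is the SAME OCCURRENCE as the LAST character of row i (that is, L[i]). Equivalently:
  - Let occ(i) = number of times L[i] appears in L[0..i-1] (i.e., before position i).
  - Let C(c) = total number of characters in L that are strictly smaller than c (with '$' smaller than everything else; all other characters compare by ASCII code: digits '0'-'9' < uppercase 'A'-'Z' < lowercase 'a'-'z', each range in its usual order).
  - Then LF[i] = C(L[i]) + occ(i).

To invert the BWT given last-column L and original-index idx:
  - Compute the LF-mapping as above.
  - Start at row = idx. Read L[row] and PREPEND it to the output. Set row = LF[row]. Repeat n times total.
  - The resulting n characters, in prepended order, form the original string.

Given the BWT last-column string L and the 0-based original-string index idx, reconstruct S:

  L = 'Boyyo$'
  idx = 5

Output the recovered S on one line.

LF mapping: 1 2 4 5 3 0
Walk LF starting at row 5, prepending L[row]:
  step 1: row=5, L[5]='$', prepend. Next row=LF[5]=0
  step 2: row=0, L[0]='B', prepend. Next row=LF[0]=1
  step 3: row=1, L[1]='o', prepend. Next row=LF[1]=2
  step 4: row=2, L[2]='y', prepend. Next row=LF[2]=4
  step 5: row=4, L[4]='o', prepend. Next row=LF[4]=3
  step 6: row=3, L[3]='y', prepend. Next row=LF[3]=5
Reversed output: yoyoB$

Answer: yoyoB$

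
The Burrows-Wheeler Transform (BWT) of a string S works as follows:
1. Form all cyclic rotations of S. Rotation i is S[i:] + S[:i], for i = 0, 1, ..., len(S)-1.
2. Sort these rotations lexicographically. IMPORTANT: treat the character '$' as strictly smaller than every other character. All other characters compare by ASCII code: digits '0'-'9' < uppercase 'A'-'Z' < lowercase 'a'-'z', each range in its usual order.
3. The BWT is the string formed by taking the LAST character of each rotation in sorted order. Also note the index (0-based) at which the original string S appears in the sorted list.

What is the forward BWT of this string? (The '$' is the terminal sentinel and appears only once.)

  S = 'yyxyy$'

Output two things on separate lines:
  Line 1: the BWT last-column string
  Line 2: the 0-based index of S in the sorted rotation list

Answer: yyyyx$
5

Derivation:
All 6 rotations (rotation i = S[i:]+S[:i]):
  rot[0] = yyxyy$
  rot[1] = yxyy$y
  rot[2] = xyy$yy
  rot[3] = yy$yyx
  rot[4] = y$yyxy
  rot[5] = $yyxyy
Sorted (with $ < everything):
  sorted[0] = $yyxyy  (last char: 'y')
  sorted[1] = xyy$yy  (last char: 'y')
  sorted[2] = y$yyxy  (last char: 'y')
  sorted[3] = yxyy$y  (last char: 'y')
  sorted[4] = yy$yyx  (last char: 'x')
  sorted[5] = yyxyy$  (last char: '$')
Last column: yyyyx$
Original string S is at sorted index 5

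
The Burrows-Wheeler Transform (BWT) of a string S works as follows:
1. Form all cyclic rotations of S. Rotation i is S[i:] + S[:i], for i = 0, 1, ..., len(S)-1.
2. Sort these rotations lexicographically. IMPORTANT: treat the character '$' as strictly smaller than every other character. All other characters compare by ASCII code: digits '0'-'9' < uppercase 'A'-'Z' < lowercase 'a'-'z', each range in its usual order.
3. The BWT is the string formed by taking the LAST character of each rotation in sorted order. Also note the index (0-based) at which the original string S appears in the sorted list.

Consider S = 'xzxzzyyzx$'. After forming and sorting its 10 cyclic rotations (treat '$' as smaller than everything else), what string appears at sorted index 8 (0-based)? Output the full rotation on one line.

Answer: zyyzx$xzxz

Derivation:
All 10 rotations (rotation i = S[i:]+S[:i]):
  rot[0] = xzxzzyyzx$
  rot[1] = zxzzyyzx$x
  rot[2] = xzzyyzx$xz
  rot[3] = zzyyzx$xzx
  rot[4] = zyyzx$xzxz
  rot[5] = yyzx$xzxzz
  rot[6] = yzx$xzxzzy
  rot[7] = zx$xzxzzyy
  rot[8] = x$xzxzzyyz
  rot[9] = $xzxzzyyzx
Sorted (with $ < everything):
  sorted[0] = $xzxzzyyzx
  sorted[1] = x$xzxzzyyz
  sorted[2] = xzxzzyyzx$
  sorted[3] = xzzyyzx$xz
  sorted[4] = yyzx$xzxzz
  sorted[5] = yzx$xzxzzy
  sorted[6] = zx$xzxzzyy
  sorted[7] = zxzzyyzx$x
  sorted[8] = zyyzx$xzxz
  sorted[9] = zzyyzx$xzx
sorted[8] = zyyzx$xzxz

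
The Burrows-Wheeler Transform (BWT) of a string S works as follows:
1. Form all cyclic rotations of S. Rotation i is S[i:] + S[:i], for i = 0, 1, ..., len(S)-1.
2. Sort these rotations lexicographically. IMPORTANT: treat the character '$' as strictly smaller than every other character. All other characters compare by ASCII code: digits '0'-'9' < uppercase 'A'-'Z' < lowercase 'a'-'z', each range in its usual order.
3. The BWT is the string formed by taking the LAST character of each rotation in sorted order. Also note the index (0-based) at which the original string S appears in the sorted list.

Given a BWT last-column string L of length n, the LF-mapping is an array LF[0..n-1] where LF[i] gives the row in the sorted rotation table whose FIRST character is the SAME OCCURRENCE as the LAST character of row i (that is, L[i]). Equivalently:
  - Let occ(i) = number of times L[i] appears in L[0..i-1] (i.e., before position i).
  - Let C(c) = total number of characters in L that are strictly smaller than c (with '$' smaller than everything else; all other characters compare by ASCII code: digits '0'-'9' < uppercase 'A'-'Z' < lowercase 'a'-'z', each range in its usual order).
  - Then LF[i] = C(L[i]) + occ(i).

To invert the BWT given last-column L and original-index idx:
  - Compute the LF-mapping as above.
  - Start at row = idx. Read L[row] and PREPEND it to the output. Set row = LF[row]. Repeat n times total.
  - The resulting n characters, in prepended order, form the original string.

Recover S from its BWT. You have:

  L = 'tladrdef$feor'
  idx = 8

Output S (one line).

Answer: laddereffort$

Derivation:
LF mapping: 12 8 1 2 10 3 4 6 0 7 5 9 11
Walk LF starting at row 8, prepending L[row]:
  step 1: row=8, L[8]='$', prepend. Next row=LF[8]=0
  step 2: row=0, L[0]='t', prepend. Next row=LF[0]=12
  step 3: row=12, L[12]='r', prepend. Next row=LF[12]=11
  step 4: row=11, L[11]='o', prepend. Next row=LF[11]=9
  step 5: row=9, L[9]='f', prepend. Next row=LF[9]=7
  step 6: row=7, L[7]='f', prepend. Next row=LF[7]=6
  step 7: row=6, L[6]='e', prepend. Next row=LF[6]=4
  step 8: row=4, L[4]='r', prepend. Next row=LF[4]=10
  step 9: row=10, L[10]='e', prepend. Next row=LF[10]=5
  step 10: row=5, L[5]='d', prepend. Next row=LF[5]=3
  step 11: row=3, L[3]='d', prepend. Next row=LF[3]=2
  step 12: row=2, L[2]='a', prepend. Next row=LF[2]=1
  step 13: row=1, L[1]='l', prepend. Next row=LF[1]=8
Reversed output: laddereffort$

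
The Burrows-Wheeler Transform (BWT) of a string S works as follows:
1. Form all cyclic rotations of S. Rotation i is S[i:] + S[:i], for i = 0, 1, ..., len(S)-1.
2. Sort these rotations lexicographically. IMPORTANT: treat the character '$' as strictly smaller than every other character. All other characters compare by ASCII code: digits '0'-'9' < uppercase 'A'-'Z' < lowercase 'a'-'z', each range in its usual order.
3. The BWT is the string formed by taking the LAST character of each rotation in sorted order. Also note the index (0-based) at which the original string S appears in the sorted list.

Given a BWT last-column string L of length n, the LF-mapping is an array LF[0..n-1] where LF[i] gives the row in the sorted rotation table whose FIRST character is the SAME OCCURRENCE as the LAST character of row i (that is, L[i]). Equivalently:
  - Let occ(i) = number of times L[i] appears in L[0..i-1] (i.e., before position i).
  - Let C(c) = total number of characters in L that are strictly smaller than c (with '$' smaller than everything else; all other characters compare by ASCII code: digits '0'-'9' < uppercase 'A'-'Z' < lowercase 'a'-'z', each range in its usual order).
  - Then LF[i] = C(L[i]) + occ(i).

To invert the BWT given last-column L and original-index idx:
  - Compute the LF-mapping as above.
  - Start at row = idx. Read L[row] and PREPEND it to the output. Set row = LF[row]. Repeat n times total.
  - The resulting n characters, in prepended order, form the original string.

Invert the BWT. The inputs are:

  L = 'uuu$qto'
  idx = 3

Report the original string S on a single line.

Answer: tuouqu$

Derivation:
LF mapping: 4 5 6 0 2 3 1
Walk LF starting at row 3, prepending L[row]:
  step 1: row=3, L[3]='$', prepend. Next row=LF[3]=0
  step 2: row=0, L[0]='u', prepend. Next row=LF[0]=4
  step 3: row=4, L[4]='q', prepend. Next row=LF[4]=2
  step 4: row=2, L[2]='u', prepend. Next row=LF[2]=6
  step 5: row=6, L[6]='o', prepend. Next row=LF[6]=1
  step 6: row=1, L[1]='u', prepend. Next row=LF[1]=5
  step 7: row=5, L[5]='t', prepend. Next row=LF[5]=3
Reversed output: tuouqu$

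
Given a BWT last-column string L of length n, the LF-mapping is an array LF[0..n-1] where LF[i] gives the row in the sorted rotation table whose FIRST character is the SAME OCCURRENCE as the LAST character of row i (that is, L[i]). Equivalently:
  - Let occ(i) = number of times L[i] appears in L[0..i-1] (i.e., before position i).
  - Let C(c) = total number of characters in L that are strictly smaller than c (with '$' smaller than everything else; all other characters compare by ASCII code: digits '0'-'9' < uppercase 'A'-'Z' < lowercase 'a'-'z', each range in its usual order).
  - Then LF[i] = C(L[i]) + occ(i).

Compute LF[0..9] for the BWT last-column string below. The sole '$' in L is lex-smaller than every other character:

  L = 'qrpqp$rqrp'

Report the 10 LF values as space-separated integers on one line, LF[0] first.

Answer: 4 7 1 5 2 0 8 6 9 3

Derivation:
Char counts: '$':1, 'p':3, 'q':3, 'r':3
C (first-col start): C('$')=0, C('p')=1, C('q')=4, C('r')=7
L[0]='q': occ=0, LF[0]=C('q')+0=4+0=4
L[1]='r': occ=0, LF[1]=C('r')+0=7+0=7
L[2]='p': occ=0, LF[2]=C('p')+0=1+0=1
L[3]='q': occ=1, LF[3]=C('q')+1=4+1=5
L[4]='p': occ=1, LF[4]=C('p')+1=1+1=2
L[5]='$': occ=0, LF[5]=C('$')+0=0+0=0
L[6]='r': occ=1, LF[6]=C('r')+1=7+1=8
L[7]='q': occ=2, LF[7]=C('q')+2=4+2=6
L[8]='r': occ=2, LF[8]=C('r')+2=7+2=9
L[9]='p': occ=2, LF[9]=C('p')+2=1+2=3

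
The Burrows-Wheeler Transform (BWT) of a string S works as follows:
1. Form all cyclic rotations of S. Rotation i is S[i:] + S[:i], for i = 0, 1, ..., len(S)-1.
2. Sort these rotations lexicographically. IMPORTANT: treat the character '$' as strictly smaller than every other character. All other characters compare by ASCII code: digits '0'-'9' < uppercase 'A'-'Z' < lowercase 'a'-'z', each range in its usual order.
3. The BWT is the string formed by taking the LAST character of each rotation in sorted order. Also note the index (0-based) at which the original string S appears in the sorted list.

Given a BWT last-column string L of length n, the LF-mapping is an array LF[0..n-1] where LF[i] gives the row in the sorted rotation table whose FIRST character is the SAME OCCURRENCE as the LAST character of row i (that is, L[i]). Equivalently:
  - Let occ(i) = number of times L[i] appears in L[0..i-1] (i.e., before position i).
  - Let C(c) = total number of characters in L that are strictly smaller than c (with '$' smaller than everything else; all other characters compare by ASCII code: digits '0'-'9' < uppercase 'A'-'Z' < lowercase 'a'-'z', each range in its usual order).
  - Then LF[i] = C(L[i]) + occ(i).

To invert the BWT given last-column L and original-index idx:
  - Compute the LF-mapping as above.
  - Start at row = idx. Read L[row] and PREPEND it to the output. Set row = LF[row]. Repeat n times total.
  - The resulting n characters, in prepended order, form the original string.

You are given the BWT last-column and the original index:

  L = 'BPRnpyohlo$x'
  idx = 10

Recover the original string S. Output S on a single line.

Answer: xylophonRPB$

Derivation:
LF mapping: 1 2 3 6 9 11 7 4 5 8 0 10
Walk LF starting at row 10, prepending L[row]:
  step 1: row=10, L[10]='$', prepend. Next row=LF[10]=0
  step 2: row=0, L[0]='B', prepend. Next row=LF[0]=1
  step 3: row=1, L[1]='P', prepend. Next row=LF[1]=2
  step 4: row=2, L[2]='R', prepend. Next row=LF[2]=3
  step 5: row=3, L[3]='n', prepend. Next row=LF[3]=6
  step 6: row=6, L[6]='o', prepend. Next row=LF[6]=7
  step 7: row=7, L[7]='h', prepend. Next row=LF[7]=4
  step 8: row=4, L[4]='p', prepend. Next row=LF[4]=9
  step 9: row=9, L[9]='o', prepend. Next row=LF[9]=8
  step 10: row=8, L[8]='l', prepend. Next row=LF[8]=5
  step 11: row=5, L[5]='y', prepend. Next row=LF[5]=11
  step 12: row=11, L[11]='x', prepend. Next row=LF[11]=10
Reversed output: xylophonRPB$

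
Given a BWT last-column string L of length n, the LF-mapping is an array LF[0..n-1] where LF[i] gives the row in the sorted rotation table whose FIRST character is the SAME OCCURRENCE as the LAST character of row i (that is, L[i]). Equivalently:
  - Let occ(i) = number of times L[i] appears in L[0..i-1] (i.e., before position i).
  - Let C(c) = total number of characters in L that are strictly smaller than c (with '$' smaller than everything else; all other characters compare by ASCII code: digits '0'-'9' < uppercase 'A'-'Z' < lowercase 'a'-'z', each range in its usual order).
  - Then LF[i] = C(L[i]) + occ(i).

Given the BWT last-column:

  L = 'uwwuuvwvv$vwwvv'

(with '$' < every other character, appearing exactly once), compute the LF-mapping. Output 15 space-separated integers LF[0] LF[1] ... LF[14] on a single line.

Answer: 1 10 11 2 3 4 12 5 6 0 7 13 14 8 9

Derivation:
Char counts: '$':1, 'u':3, 'v':6, 'w':5
C (first-col start): C('$')=0, C('u')=1, C('v')=4, C('w')=10
L[0]='u': occ=0, LF[0]=C('u')+0=1+0=1
L[1]='w': occ=0, LF[1]=C('w')+0=10+0=10
L[2]='w': occ=1, LF[2]=C('w')+1=10+1=11
L[3]='u': occ=1, LF[3]=C('u')+1=1+1=2
L[4]='u': occ=2, LF[4]=C('u')+2=1+2=3
L[5]='v': occ=0, LF[5]=C('v')+0=4+0=4
L[6]='w': occ=2, LF[6]=C('w')+2=10+2=12
L[7]='v': occ=1, LF[7]=C('v')+1=4+1=5
L[8]='v': occ=2, LF[8]=C('v')+2=4+2=6
L[9]='$': occ=0, LF[9]=C('$')+0=0+0=0
L[10]='v': occ=3, LF[10]=C('v')+3=4+3=7
L[11]='w': occ=3, LF[11]=C('w')+3=10+3=13
L[12]='w': occ=4, LF[12]=C('w')+4=10+4=14
L[13]='v': occ=4, LF[13]=C('v')+4=4+4=8
L[14]='v': occ=5, LF[14]=C('v')+5=4+5=9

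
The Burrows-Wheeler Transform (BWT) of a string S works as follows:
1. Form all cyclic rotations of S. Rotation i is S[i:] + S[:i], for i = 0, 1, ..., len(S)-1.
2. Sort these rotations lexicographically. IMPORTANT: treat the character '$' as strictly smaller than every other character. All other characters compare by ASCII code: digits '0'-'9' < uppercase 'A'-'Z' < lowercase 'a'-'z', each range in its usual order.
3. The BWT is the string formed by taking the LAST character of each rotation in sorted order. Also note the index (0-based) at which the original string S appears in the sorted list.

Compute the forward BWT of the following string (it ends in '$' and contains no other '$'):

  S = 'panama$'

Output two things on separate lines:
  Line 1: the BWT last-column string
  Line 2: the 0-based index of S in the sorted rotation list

Answer: amnpaa$
6

Derivation:
All 7 rotations (rotation i = S[i:]+S[:i]):
  rot[0] = panama$
  rot[1] = anama$p
  rot[2] = nama$pa
  rot[3] = ama$pan
  rot[4] = ma$pana
  rot[5] = a$panam
  rot[6] = $panama
Sorted (with $ < everything):
  sorted[0] = $panama  (last char: 'a')
  sorted[1] = a$panam  (last char: 'm')
  sorted[2] = ama$pan  (last char: 'n')
  sorted[3] = anama$p  (last char: 'p')
  sorted[4] = ma$pana  (last char: 'a')
  sorted[5] = nama$pa  (last char: 'a')
  sorted[6] = panama$  (last char: '$')
Last column: amnpaa$
Original string S is at sorted index 6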